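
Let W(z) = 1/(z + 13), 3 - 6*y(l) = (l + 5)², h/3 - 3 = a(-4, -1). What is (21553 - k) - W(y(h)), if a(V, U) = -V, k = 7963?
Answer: 8086056/595 ≈ 13590.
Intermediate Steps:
h = 21 (h = 9 + 3*(-1*(-4)) = 9 + 3*4 = 9 + 12 = 21)
y(l) = ½ - (5 + l)²/6 (y(l) = ½ - (l + 5)²/6 = ½ - (5 + l)²/6)
W(z) = 1/(13 + z)
(21553 - k) - W(y(h)) = (21553 - 1*7963) - 1/(13 + (½ - (5 + 21)²/6)) = (21553 - 7963) - 1/(13 + (½ - ⅙*26²)) = 13590 - 1/(13 + (½ - ⅙*676)) = 13590 - 1/(13 + (½ - 338/3)) = 13590 - 1/(13 - 673/6) = 13590 - 1/(-595/6) = 13590 - 1*(-6/595) = 13590 + 6/595 = 8086056/595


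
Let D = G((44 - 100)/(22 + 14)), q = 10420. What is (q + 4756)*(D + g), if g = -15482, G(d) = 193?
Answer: -232025864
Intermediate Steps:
D = 193
(q + 4756)*(D + g) = (10420 + 4756)*(193 - 15482) = 15176*(-15289) = -232025864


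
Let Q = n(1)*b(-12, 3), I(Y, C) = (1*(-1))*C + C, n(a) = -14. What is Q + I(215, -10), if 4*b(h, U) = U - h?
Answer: -105/2 ≈ -52.500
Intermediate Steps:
b(h, U) = -h/4 + U/4 (b(h, U) = (U - h)/4 = -h/4 + U/4)
I(Y, C) = 0 (I(Y, C) = -C + C = 0)
Q = -105/2 (Q = -14*(-¼*(-12) + (¼)*3) = -14*(3 + ¾) = -14*15/4 = -105/2 ≈ -52.500)
Q + I(215, -10) = -105/2 + 0 = -105/2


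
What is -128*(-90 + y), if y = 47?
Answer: 5504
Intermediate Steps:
-128*(-90 + y) = -128*(-90 + 47) = -128*(-43) = 5504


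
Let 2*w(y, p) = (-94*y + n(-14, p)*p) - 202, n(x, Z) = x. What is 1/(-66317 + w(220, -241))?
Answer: -1/75071 ≈ -1.3321e-5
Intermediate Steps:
w(y, p) = -101 - 47*y - 7*p (w(y, p) = ((-94*y - 14*p) - 202)/2 = (-202 - 94*y - 14*p)/2 = -101 - 47*y - 7*p)
1/(-66317 + w(220, -241)) = 1/(-66317 + (-101 - 47*220 - 7*(-241))) = 1/(-66317 + (-101 - 10340 + 1687)) = 1/(-66317 - 8754) = 1/(-75071) = -1/75071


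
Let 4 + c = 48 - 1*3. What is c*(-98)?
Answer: -4018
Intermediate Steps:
c = 41 (c = -4 + (48 - 1*3) = -4 + (48 - 3) = -4 + 45 = 41)
c*(-98) = 41*(-98) = -4018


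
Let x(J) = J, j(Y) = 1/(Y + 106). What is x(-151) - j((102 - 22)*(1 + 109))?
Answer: -1344807/8906 ≈ -151.00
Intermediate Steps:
j(Y) = 1/(106 + Y)
x(-151) - j((102 - 22)*(1 + 109)) = -151 - 1/(106 + (102 - 22)*(1 + 109)) = -151 - 1/(106 + 80*110) = -151 - 1/(106 + 8800) = -151 - 1/8906 = -1344807/8906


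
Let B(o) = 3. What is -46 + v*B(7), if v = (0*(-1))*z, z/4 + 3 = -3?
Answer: -46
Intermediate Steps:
z = -24 (z = -12 + 4*(-3) = -12 - 12 = -24)
v = 0 (v = (0*(-1))*(-24) = 0*(-24) = 0)
-46 + v*B(7) = -46 + 0*3 = -46 + 0 = -46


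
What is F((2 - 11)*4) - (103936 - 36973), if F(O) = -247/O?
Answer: -2410421/36 ≈ -66956.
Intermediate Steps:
F((2 - 11)*4) - (103936 - 36973) = -247*1/(4*(2 - 11)) - (103936 - 36973) = -247/((-9*4)) - 1*66963 = -247/(-36) - 66963 = -247*(-1/36) - 66963 = 247/36 - 66963 = -2410421/36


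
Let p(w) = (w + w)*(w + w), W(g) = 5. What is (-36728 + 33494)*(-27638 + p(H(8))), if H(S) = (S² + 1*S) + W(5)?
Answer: 12683748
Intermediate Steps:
H(S) = 5 + S + S² (H(S) = (S² + 1*S) + 5 = (S² + S) + 5 = (S + S²) + 5 = 5 + S + S²)
p(w) = 4*w² (p(w) = (2*w)*(2*w) = 4*w²)
(-36728 + 33494)*(-27638 + p(H(8))) = (-36728 + 33494)*(-27638 + 4*(5 + 8 + 8²)²) = -3234*(-27638 + 4*(5 + 8 + 64)²) = -3234*(-27638 + 4*77²) = -3234*(-27638 + 4*5929) = -3234*(-27638 + 23716) = -3234*(-3922) = 12683748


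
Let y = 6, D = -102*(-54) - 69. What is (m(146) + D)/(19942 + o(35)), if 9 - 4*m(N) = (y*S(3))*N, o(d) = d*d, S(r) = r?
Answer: 19137/84668 ≈ 0.22602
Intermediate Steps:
D = 5439 (D = 5508 - 69 = 5439)
o(d) = d²
m(N) = 9/4 - 9*N/2 (m(N) = 9/4 - 6*3*N/4 = 9/4 - 9*N/2)
(m(146) + D)/(19942 + o(35)) = ((9/4 - 9/2*146) + 5439)/(19942 + 35²) = ((9/4 - 657) + 5439)/(19942 + 1225) = (-2619/4 + 5439)/21167 = (19137/4)*(1/21167) = 19137/84668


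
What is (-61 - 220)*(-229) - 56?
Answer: 64293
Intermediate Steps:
(-61 - 220)*(-229) - 56 = -281*(-229) - 56 = 64349 - 56 = 64293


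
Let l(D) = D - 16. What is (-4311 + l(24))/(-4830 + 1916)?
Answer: 4303/2914 ≈ 1.4767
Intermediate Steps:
l(D) = -16 + D
(-4311 + l(24))/(-4830 + 1916) = (-4311 + (-16 + 24))/(-4830 + 1916) = (-4311 + 8)/(-2914) = -4303*(-1/2914) = 4303/2914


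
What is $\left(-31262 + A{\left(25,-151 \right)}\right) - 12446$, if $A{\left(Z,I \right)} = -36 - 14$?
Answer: $-43758$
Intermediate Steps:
$A{\left(Z,I \right)} = -50$
$\left(-31262 + A{\left(25,-151 \right)}\right) - 12446 = \left(-31262 - 50\right) - 12446 = -31312 - 12446 = -43758$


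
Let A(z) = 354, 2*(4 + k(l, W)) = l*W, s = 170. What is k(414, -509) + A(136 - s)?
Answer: -105013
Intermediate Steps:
k(l, W) = -4 + W*l/2 (k(l, W) = -4 + (l*W)/2 = -4 + (W*l)/2 = -4 + W*l/2)
k(414, -509) + A(136 - s) = (-4 + (½)*(-509)*414) + 354 = (-4 - 105363) + 354 = -105367 + 354 = -105013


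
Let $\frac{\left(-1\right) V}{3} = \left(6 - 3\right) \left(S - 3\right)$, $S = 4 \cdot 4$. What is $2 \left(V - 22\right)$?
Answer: $-278$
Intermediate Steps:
$S = 16$
$V = -117$ ($V = - 3 \left(6 - 3\right) \left(16 - 3\right) = - 3 \left(6 - 3\right) 13 = - 3 \cdot 3 \cdot 13 = \left(-3\right) 39 = -117$)
$2 \left(V - 22\right) = 2 \left(-117 - 22\right) = 2 \left(-139\right) = -278$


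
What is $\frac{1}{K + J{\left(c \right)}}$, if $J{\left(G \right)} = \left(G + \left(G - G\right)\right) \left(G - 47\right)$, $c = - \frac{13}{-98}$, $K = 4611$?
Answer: $\frac{9604}{44224335} \approx 0.00021717$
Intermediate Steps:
$c = \frac{13}{98}$ ($c = \left(-13\right) \left(- \frac{1}{98}\right) = \frac{13}{98} \approx 0.13265$)
$J{\left(G \right)} = G \left(-47 + G\right)$ ($J{\left(G \right)} = \left(G + 0\right) \left(-47 + G\right) = G \left(-47 + G\right)$)
$\frac{1}{K + J{\left(c \right)}} = \frac{1}{4611 + \frac{13 \left(-47 + \frac{13}{98}\right)}{98}} = \frac{1}{4611 + \frac{13}{98} \left(- \frac{4593}{98}\right)} = \frac{1}{4611 - \frac{59709}{9604}} = \frac{1}{\frac{44224335}{9604}} = \frac{9604}{44224335}$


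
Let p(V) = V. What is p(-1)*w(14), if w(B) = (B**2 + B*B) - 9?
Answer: -383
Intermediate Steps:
w(B) = -9 + 2*B**2 (w(B) = (B**2 + B**2) - 9 = 2*B**2 - 9 = -9 + 2*B**2)
p(-1)*w(14) = -(-9 + 2*14**2) = -(-9 + 2*196) = -(-9 + 392) = -1*383 = -383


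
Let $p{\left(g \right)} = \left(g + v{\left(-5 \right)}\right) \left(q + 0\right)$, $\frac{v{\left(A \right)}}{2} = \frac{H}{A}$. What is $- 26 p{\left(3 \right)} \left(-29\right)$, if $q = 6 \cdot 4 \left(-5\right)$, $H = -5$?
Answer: $-452400$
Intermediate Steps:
$v{\left(A \right)} = - \frac{10}{A}$ ($v{\left(A \right)} = 2 \left(- \frac{5}{A}\right) = - \frac{10}{A}$)
$q = -120$ ($q = 24 \left(-5\right) = -120$)
$p{\left(g \right)} = -240 - 120 g$ ($p{\left(g \right)} = \left(g - \frac{10}{-5}\right) \left(-120 + 0\right) = \left(g - -2\right) \left(-120\right) = \left(g + 2\right) \left(-120\right) = \left(2 + g\right) \left(-120\right) = -240 - 120 g$)
$- 26 p{\left(3 \right)} \left(-29\right) = - 26 \left(-240 - 360\right) \left(-29\right) = \left(-26\right) \left(-600\right) \left(-29\right) = 15600 \left(-29\right) = -452400$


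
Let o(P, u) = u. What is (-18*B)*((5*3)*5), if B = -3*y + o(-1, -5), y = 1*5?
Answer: 27000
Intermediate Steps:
y = 5
B = -20 (B = -3*5 - 5 = -15 - 5 = -20)
(-18*B)*((5*3)*5) = (-18*(-20))*((5*3)*5) = 360*(15*5) = 360*75 = 27000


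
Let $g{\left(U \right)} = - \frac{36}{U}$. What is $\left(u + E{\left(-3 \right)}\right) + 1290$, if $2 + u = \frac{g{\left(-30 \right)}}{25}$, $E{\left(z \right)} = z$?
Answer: $\frac{160631}{125} \approx 1285.0$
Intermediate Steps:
$u = - \frac{244}{125}$ ($u = -2 + \frac{\left(-36\right) \frac{1}{-30}}{25} = -2 + \left(-36\right) \left(- \frac{1}{30}\right) \frac{1}{25} = -2 + \frac{6}{5} \cdot \frac{1}{25} = -2 + \frac{6}{125} = - \frac{244}{125} \approx -1.952$)
$\left(u + E{\left(-3 \right)}\right) + 1290 = \left(- \frac{244}{125} - 3\right) + 1290 = - \frac{619}{125} + 1290 = \frac{160631}{125}$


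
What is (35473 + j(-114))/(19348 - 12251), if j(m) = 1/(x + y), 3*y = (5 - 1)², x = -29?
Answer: 2518580/503887 ≈ 4.9983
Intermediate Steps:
y = 16/3 (y = (5 - 1)²/3 = (⅓)*4² = (⅓)*16 = 16/3 ≈ 5.3333)
j(m) = -3/71 (j(m) = 1/(-29 + 16/3) = 1/(-71/3) = -3/71)
(35473 + j(-114))/(19348 - 12251) = (35473 - 3/71)/(19348 - 12251) = (2518580/71)/7097 = (2518580/71)*(1/7097) = 2518580/503887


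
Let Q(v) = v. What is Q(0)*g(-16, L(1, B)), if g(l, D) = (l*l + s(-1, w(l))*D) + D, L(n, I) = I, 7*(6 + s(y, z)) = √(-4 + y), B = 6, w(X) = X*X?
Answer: 0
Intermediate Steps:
w(X) = X²
s(y, z) = -6 + √(-4 + y)/7
g(l, D) = D + l² + D*(-6 + I*√5/7) (g(l, D) = (l*l + (-6 + √(-4 - 1)/7)*D) + D = (l² + (-6 + √(-5)/7)*D) + D = (l² + (-6 + (I*√5)/7)*D) + D = (l² + (-6 + I*√5/7)*D) + D = (l² + D*(-6 + I*√5/7)) + D = D + l² + D*(-6 + I*√5/7))
Q(0)*g(-16, L(1, B)) = 0*((-16)² - 5*6 + (⅐)*I*6*√5) = 0*(256 - 30 + 6*I*√5/7) = 0*(226 + 6*I*√5/7) = 0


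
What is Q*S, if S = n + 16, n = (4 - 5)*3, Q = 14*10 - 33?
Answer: 1391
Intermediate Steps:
Q = 107 (Q = 140 - 33 = 107)
n = -3 (n = -1*3 = -3)
S = 13 (S = -3 + 16 = 13)
Q*S = 107*13 = 1391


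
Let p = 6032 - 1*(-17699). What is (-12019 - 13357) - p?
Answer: -49107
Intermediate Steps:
p = 23731 (p = 6032 + 17699 = 23731)
(-12019 - 13357) - p = (-12019 - 13357) - 1*23731 = -25376 - 23731 = -49107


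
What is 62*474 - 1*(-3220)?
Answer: 32608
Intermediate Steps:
62*474 - 1*(-3220) = 29388 + 3220 = 32608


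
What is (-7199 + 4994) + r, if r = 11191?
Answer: 8986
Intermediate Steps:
(-7199 + 4994) + r = (-7199 + 4994) + 11191 = -2205 + 11191 = 8986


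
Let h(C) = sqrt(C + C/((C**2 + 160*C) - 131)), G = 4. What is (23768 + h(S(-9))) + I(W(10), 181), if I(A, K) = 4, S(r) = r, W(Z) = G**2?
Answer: 23772 + 3*I*sqrt(2218610)/1490 ≈ 23772.0 + 2.999*I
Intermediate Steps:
W(Z) = 16 (W(Z) = 4**2 = 16)
h(C) = sqrt(C + C/(-131 + C**2 + 160*C))
(23768 + h(S(-9))) + I(W(10), 181) = (23768 + sqrt(-9*(-130 + (-9)**2 + 160*(-9))/(-131 + (-9)**2 + 160*(-9)))) + 4 = (23768 + sqrt(-9*(-130 + 81 - 1440)/(-131 + 81 - 1440))) + 4 = (23768 + sqrt(-9*(-1489)/(-1490))) + 4 = (23768 + sqrt(-9*(-1/1490)*(-1489))) + 4 = (23768 + sqrt(-13401/1490)) + 4 = (23768 + 3*I*sqrt(2218610)/1490) + 4 = 23772 + 3*I*sqrt(2218610)/1490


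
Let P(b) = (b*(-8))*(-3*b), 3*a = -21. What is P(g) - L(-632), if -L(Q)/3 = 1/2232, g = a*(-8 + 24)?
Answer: 223985665/744 ≈ 3.0106e+5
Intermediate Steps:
a = -7 (a = (1/3)*(-21) = -7)
g = -112 (g = -7*(-8 + 24) = -7*16 = -112)
P(b) = 24*b**2 (P(b) = (-8*b)*(-3*b) = 24*b**2)
L(Q) = -1/744 (L(Q) = -3/2232 = -3*1/2232 = -1/744)
P(g) - L(-632) = 24*(-112)**2 - 1*(-1/744) = 24*12544 + 1/744 = 301056 + 1/744 = 223985665/744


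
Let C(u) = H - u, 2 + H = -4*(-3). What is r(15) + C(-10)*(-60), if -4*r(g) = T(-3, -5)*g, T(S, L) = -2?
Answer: -2385/2 ≈ -1192.5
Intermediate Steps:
H = 10 (H = -2 - 4*(-3) = -2 + 12 = 10)
C(u) = 10 - u
r(g) = g/2 (r(g) = -(-1)*g/2 = g/2)
r(15) + C(-10)*(-60) = (1/2)*15 + (10 - 1*(-10))*(-60) = 15/2 + (10 + 10)*(-60) = 15/2 + 20*(-60) = 15/2 - 1200 = -2385/2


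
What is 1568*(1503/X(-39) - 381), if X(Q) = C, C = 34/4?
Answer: -5442528/17 ≈ -3.2015e+5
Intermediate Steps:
C = 17/2 (C = 34*(1/4) = 17/2 ≈ 8.5000)
X(Q) = 17/2
1568*(1503/X(-39) - 381) = 1568*(1503/(17/2) - 381) = 1568*(1503*(2/17) - 381) = 1568*(3006/17 - 381) = 1568*(-3471/17) = -5442528/17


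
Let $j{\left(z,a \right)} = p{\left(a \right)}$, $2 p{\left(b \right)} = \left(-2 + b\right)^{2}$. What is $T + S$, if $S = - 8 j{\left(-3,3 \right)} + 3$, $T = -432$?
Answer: $-433$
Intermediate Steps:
$p{\left(b \right)} = \frac{\left(-2 + b\right)^{2}}{2}$
$j{\left(z,a \right)} = \frac{\left(-2 + a\right)^{2}}{2}$
$S = -1$ ($S = - 8 \frac{\left(-2 + 3\right)^{2}}{2} + 3 = - 8 \frac{1^{2}}{2} + 3 = - 8 \cdot \frac{1}{2} \cdot 1 + 3 = \left(-8\right) \frac{1}{2} + 3 = -4 + 3 = -1$)
$T + S = -432 - 1 = -433$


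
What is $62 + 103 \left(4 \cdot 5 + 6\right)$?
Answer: $2740$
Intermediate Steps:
$62 + 103 \left(4 \cdot 5 + 6\right) = 62 + 103 \left(20 + 6\right) = 62 + 103 \cdot 26 = 62 + 2678 = 2740$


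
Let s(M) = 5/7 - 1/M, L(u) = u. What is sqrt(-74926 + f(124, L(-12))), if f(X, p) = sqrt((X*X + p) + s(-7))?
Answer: sqrt(-3671374 + 7*sqrt(752878))/7 ≈ 273.5*I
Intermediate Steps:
s(M) = 5/7 - 1/M (s(M) = 5*(1/7) - 1/M = 5/7 - 1/M)
f(X, p) = sqrt(6/7 + p + X**2) (f(X, p) = sqrt((X*X + p) + (5/7 - 1/(-7))) = sqrt((X**2 + p) + (5/7 - 1*(-1/7))) = sqrt((p + X**2) + (5/7 + 1/7)) = sqrt((p + X**2) + 6/7) = sqrt(6/7 + p + X**2))
sqrt(-74926 + f(124, L(-12))) = sqrt(-74926 + sqrt(42 + 49*(-12) + 49*124**2)/7) = sqrt(-74926 + sqrt(42 - 588 + 49*15376)/7) = sqrt(-74926 + sqrt(42 - 588 + 753424)/7) = sqrt(-74926 + sqrt(752878)/7)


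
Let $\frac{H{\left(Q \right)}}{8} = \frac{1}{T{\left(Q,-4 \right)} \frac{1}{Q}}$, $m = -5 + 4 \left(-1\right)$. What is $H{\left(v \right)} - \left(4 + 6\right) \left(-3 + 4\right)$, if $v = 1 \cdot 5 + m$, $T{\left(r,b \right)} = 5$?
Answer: $- \frac{82}{5} \approx -16.4$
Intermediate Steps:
$m = -9$ ($m = -5 - 4 = -9$)
$v = -4$ ($v = 1 \cdot 5 - 9 = 5 - 9 = -4$)
$H{\left(Q \right)} = \frac{8 Q}{5}$ ($H{\left(Q \right)} = \frac{8}{5 \frac{1}{Q}} = 8 \frac{Q}{5} = \frac{8 Q}{5}$)
$H{\left(v \right)} - \left(4 + 6\right) \left(-3 + 4\right) = \frac{8}{5} \left(-4\right) - \left(4 + 6\right) \left(-3 + 4\right) = - \frac{32}{5} - 10 \cdot 1 = - \frac{32}{5} - 10 = - \frac{82}{5}$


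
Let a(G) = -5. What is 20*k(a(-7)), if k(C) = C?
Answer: -100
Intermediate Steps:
20*k(a(-7)) = 20*(-5) = -100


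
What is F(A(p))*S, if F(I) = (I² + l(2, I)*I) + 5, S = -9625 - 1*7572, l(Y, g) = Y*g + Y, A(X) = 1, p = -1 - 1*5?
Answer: -171970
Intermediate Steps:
p = -6 (p = -1 - 5 = -6)
l(Y, g) = Y + Y*g
S = -17197 (S = -9625 - 7572 = -17197)
F(I) = 5 + I² + I*(2 + 2*I) (F(I) = (I² + (2*(1 + I))*I) + 5 = (I² + (2 + 2*I)*I) + 5 = (I² + I*(2 + 2*I)) + 5 = 5 + I² + I*(2 + 2*I))
F(A(p))*S = (5 + 2*1 + 3*1²)*(-17197) = (5 + 2 + 3*1)*(-17197) = (5 + 2 + 3)*(-17197) = 10*(-17197) = -171970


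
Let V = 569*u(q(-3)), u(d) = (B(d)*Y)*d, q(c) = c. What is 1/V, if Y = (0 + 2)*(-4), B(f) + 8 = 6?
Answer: -1/27312 ≈ -3.6614e-5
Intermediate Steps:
B(f) = -2 (B(f) = -8 + 6 = -2)
Y = -8 (Y = 2*(-4) = -8)
u(d) = 16*d (u(d) = (-2*(-8))*d = 16*d)
V = -27312 (V = 569*(16*(-3)) = 569*(-48) = -27312)
1/V = 1/(-27312) = -1/27312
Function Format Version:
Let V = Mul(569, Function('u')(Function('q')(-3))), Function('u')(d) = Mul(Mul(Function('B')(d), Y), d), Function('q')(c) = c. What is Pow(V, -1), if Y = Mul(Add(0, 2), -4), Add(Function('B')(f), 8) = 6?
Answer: Rational(-1, 27312) ≈ -3.6614e-5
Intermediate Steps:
Function('B')(f) = -2 (Function('B')(f) = Add(-8, 6) = -2)
Y = -8 (Y = Mul(2, -4) = -8)
Function('u')(d) = Mul(16, d) (Function('u')(d) = Mul(Mul(-2, -8), d) = Mul(16, d))
V = -27312 (V = Mul(569, Mul(16, -3)) = Mul(569, -48) = -27312)
Pow(V, -1) = Pow(-27312, -1) = Rational(-1, 27312)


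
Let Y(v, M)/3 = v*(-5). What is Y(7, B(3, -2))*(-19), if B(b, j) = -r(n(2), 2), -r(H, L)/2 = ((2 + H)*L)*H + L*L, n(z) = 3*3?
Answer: 1995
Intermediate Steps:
n(z) = 9
r(H, L) = -2*L² - 2*H*L*(2 + H) (r(H, L) = -2*(((2 + H)*L)*H + L*L) = -2*((L*(2 + H))*H + L²) = -2*(H*L*(2 + H) + L²) = -2*(L² + H*L*(2 + H)) = -2*L² - 2*H*L*(2 + H))
B(b, j) = 404 (B(b, j) = -(-2)*2*(2 + 9² + 2*9) = -(-2)*2*(2 + 81 + 18) = -(-2)*2*101 = -1*(-404) = 404)
Y(v, M) = -15*v (Y(v, M) = 3*(v*(-5)) = 3*(-5*v) = -15*v)
Y(7, B(3, -2))*(-19) = -15*7*(-19) = -105*(-19) = 1995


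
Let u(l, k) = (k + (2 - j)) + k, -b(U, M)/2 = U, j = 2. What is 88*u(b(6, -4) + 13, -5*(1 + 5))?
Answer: -5280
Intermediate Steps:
b(U, M) = -2*U
u(l, k) = 2*k (u(l, k) = (k + (2 - 1*2)) + k = (k + (2 - 2)) + k = (k + 0) + k = k + k = 2*k)
88*u(b(6, -4) + 13, -5*(1 + 5)) = 88*(2*(-5*(1 + 5))) = 88*(2*(-5*6)) = 88*(2*(-30)) = 88*(-60) = -5280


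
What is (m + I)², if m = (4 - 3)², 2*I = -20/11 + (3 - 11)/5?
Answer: 1521/3025 ≈ 0.50281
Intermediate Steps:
I = -94/55 (I = (-20/11 + (3 - 11)/5)/2 = (-20*1/11 - 8*⅕)/2 = (-20/11 - 8/5)/2 = (½)*(-188/55) = -94/55 ≈ -1.7091)
m = 1 (m = 1² = 1)
(m + I)² = (1 - 94/55)² = (-39/55)² = 1521/3025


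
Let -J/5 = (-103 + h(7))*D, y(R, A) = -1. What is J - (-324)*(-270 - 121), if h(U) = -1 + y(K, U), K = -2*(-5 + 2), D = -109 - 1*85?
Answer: -228534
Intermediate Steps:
D = -194 (D = -109 - 85 = -194)
K = 6 (K = -2*(-3) = 6)
h(U) = -2 (h(U) = -1 - 1 = -2)
J = -101850 (J = -5*(-103 - 2)*(-194) = -(-525)*(-194) = -5*20370 = -101850)
J - (-324)*(-270 - 121) = -101850 - (-324)*(-270 - 121) = -101850 - (-324)*(-391) = -101850 - 1*126684 = -101850 - 126684 = -228534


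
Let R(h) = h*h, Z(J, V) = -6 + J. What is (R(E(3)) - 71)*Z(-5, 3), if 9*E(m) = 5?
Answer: 62986/81 ≈ 777.60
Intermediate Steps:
E(m) = 5/9 (E(m) = (⅑)*5 = 5/9)
R(h) = h²
(R(E(3)) - 71)*Z(-5, 3) = ((5/9)² - 71)*(-6 - 5) = (25/81 - 71)*(-11) = -5726/81*(-11) = 62986/81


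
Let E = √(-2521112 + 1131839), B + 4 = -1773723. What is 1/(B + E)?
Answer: -1773727/3146108859802 - I*√1389273/3146108859802 ≈ -5.6378e-7 - 3.7465e-10*I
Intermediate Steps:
B = -1773727 (B = -4 - 1773723 = -1773727)
E = I*√1389273 (E = √(-1389273) = I*√1389273 ≈ 1178.7*I)
1/(B + E) = 1/(-1773727 + I*√1389273)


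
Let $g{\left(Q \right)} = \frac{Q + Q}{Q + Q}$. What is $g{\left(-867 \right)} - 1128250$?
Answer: $-1128249$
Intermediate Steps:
$g{\left(Q \right)} = 1$ ($g{\left(Q \right)} = \frac{2 Q}{2 Q} = 2 Q \frac{1}{2 Q} = 1$)
$g{\left(-867 \right)} - 1128250 = 1 - 1128250 = -1128249$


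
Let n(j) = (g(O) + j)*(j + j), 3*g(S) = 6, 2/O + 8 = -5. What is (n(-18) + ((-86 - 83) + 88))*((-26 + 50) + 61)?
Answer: 42075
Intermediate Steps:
O = -2/13 (O = 2/(-8 - 5) = 2/(-13) = 2*(-1/13) = -2/13 ≈ -0.15385)
g(S) = 2 (g(S) = (⅓)*6 = 2)
n(j) = 2*j*(2 + j) (n(j) = (2 + j)*(j + j) = (2 + j)*(2*j) = 2*j*(2 + j))
(n(-18) + ((-86 - 83) + 88))*((-26 + 50) + 61) = (2*(-18)*(2 - 18) + ((-86 - 83) + 88))*((-26 + 50) + 61) = (2*(-18)*(-16) + (-169 + 88))*(24 + 61) = (576 - 81)*85 = 495*85 = 42075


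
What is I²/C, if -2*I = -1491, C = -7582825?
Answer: -2223081/30331300 ≈ -0.073293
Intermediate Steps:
I = 1491/2 (I = -½*(-1491) = 1491/2 ≈ 745.50)
I²/C = (1491/2)²/(-7582825) = (2223081/4)*(-1/7582825) = -2223081/30331300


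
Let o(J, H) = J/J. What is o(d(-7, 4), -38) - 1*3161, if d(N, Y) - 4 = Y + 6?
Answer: -3160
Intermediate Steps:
d(N, Y) = 10 + Y (d(N, Y) = 4 + (Y + 6) = 4 + (6 + Y) = 10 + Y)
o(J, H) = 1
o(d(-7, 4), -38) - 1*3161 = 1 - 1*3161 = 1 - 3161 = -3160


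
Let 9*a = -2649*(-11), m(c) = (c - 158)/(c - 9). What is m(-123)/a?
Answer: 281/427372 ≈ 0.00065751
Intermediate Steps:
m(c) = (-158 + c)/(-9 + c)
a = 9713/3 (a = (-2649*(-11))/9 = (1/9)*29139 = 9713/3 ≈ 3237.7)
m(-123)/a = ((-158 - 123)/(-9 - 123))/(9713/3) = (-281/(-132))*(3/9713) = -1/132*(-281)*(3/9713) = (281/132)*(3/9713) = 281/427372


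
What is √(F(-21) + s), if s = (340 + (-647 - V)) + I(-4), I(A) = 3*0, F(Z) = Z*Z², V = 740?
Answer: 2*I*√2577 ≈ 101.53*I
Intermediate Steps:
F(Z) = Z³
I(A) = 0
s = -1047 (s = (340 + (-647 - 1*740)) + 0 = (340 + (-647 - 740)) + 0 = (340 - 1387) + 0 = -1047 + 0 = -1047)
√(F(-21) + s) = √((-21)³ - 1047) = √(-9261 - 1047) = √(-10308) = 2*I*√2577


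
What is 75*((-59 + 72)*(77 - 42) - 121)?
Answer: 25050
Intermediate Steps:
75*((-59 + 72)*(77 - 42) - 121) = 75*(13*35 - 121) = 75*(455 - 121) = 75*334 = 25050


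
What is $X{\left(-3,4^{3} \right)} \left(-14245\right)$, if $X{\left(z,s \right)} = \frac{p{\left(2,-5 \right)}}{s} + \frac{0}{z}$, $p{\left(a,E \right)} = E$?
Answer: $\frac{71225}{64} \approx 1112.9$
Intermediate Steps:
$X{\left(z,s \right)} = - \frac{5}{s}$ ($X{\left(z,s \right)} = - \frac{5}{s} + \frac{0}{z} = - \frac{5}{s} + 0 = - \frac{5}{s}$)
$X{\left(-3,4^{3} \right)} \left(-14245\right) = - \frac{5}{4^{3}} \left(-14245\right) = - \frac{5}{64} \left(-14245\right) = \left(-5\right) \frac{1}{64} \left(-14245\right) = \left(- \frac{5}{64}\right) \left(-14245\right) = \frac{71225}{64}$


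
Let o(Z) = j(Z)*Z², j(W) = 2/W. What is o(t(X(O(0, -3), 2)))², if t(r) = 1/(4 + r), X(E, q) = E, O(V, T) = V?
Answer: ¼ ≈ 0.25000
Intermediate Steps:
o(Z) = 2*Z (o(Z) = (2/Z)*Z² = 2*Z)
o(t(X(O(0, -3), 2)))² = (2/(4 + 0))² = (2/4)² = (2*(¼))² = (½)² = ¼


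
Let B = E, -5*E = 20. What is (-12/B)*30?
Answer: 90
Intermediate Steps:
E = -4 (E = -⅕*20 = -4)
B = -4
(-12/B)*30 = (-12/(-4))*30 = -¼*(-12)*30 = 3*30 = 90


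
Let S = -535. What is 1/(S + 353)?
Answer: -1/182 ≈ -0.0054945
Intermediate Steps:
1/(S + 353) = 1/(-535 + 353) = 1/(-182) = -1/182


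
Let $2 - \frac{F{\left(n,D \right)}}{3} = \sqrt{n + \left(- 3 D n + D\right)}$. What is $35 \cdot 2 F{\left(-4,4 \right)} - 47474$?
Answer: $-47054 - 840 \sqrt{3} \approx -48509.0$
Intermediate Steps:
$F{\left(n,D \right)} = 6 - 3 \sqrt{D + n - 3 D n}$ ($F{\left(n,D \right)} = 6 - 3 \sqrt{n + \left(- 3 D n + D\right)} = 6 - 3 \sqrt{n - \left(- D + 3 D n\right)} = 6 - 3 \sqrt{D + n - 3 D n}$)
$35 \cdot 2 F{\left(-4,4 \right)} - 47474 = 35 \cdot 2 \left(6 - 3 \sqrt{4 - 4 - 12 \left(-4\right)}\right) - 47474 = 70 \left(6 - 3 \sqrt{4 - 4 + 48}\right) - 47474 = 70 \left(6 - 3 \sqrt{48}\right) - 47474 = 70 \left(6 - 3 \cdot 4 \sqrt{3}\right) - 47474 = 70 \left(6 - 12 \sqrt{3}\right) - 47474 = \left(420 - 840 \sqrt{3}\right) - 47474 = -47054 - 840 \sqrt{3}$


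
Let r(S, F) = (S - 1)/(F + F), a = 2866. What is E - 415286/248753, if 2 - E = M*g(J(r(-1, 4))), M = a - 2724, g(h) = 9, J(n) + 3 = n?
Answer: -317824114/248753 ≈ -1277.7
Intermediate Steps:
r(S, F) = (-1 + S)/(2*F) (r(S, F) = (-1 + S)/((2*F)) = (-1 + S)*(1/(2*F)) = (-1 + S)/(2*F))
J(n) = -3 + n
M = 142 (M = 2866 - 2724 = 142)
E = -1276 (E = 2 - 142*9 = 2 - 1*1278 = 2 - 1278 = -1276)
E - 415286/248753 = -1276 - 415286/248753 = -317824114/248753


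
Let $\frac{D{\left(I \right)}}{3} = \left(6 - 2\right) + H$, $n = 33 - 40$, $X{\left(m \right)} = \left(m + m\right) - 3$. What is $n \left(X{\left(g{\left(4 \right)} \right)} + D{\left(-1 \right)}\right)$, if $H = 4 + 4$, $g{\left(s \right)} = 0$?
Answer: $-231$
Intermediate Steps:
$X{\left(m \right)} = -3 + 2 m$ ($X{\left(m \right)} = 2 m - 3 = -3 + 2 m$)
$H = 8$
$n = -7$ ($n = 33 - 40 = -7$)
$D{\left(I \right)} = 36$ ($D{\left(I \right)} = 3 \left(\left(6 - 2\right) + 8\right) = 3 \left(4 + 8\right) = 3 \cdot 12 = 36$)
$n \left(X{\left(g{\left(4 \right)} \right)} + D{\left(-1 \right)}\right) = - 7 \left(\left(-3 + 2 \cdot 0\right) + 36\right) = - 7 \left(\left(-3 + 0\right) + 36\right) = - 7 \left(-3 + 36\right) = \left(-7\right) 33 = -231$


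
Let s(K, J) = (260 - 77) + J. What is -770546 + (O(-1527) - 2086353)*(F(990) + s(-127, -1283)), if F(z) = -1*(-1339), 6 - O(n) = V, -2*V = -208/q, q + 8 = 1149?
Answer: -569823958395/1141 ≈ -4.9941e+8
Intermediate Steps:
q = 1141 (q = -8 + 1149 = 1141)
V = 104/1141 (V = -(-104)/1141 = -1/2*(-208/1141) = 104/1141 ≈ 0.091148)
O(n) = 6742/1141 (O(n) = 6 - 1*104/1141 = 6 - 104/1141 = 6742/1141)
s(K, J) = 183 + J
F(z) = 1339
-770546 + (O(-1527) - 2086353)*(F(990) + s(-127, -1283)) = -770546 + (6742/1141 - 2086353)*(1339 + (183 - 1283)) = -770546 - 2380522031*(1339 - 1100)/1141 = -770546 - 2380522031/1141*239 = -770546 - 568944765409/1141 = -569823958395/1141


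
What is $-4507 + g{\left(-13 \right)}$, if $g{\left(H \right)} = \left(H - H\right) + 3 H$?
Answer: $-4546$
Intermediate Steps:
$g{\left(H \right)} = 3 H$ ($g{\left(H \right)} = 0 + 3 H = 3 H$)
$-4507 + g{\left(-13 \right)} = -4507 + 3 \left(-13\right) = -4507 - 39 = -4546$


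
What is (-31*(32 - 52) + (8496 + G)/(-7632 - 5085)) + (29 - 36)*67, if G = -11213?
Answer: 1922984/12717 ≈ 151.21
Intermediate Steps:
(-31*(32 - 52) + (8496 + G)/(-7632 - 5085)) + (29 - 36)*67 = (-31*(32 - 52) + (8496 - 11213)/(-7632 - 5085)) + (29 - 36)*67 = (-31*(-20) - 2717/(-12717)) - 7*67 = (620 - 2717*(-1/12717)) - 469 = (620 + 2717/12717) - 469 = 7887257/12717 - 469 = 1922984/12717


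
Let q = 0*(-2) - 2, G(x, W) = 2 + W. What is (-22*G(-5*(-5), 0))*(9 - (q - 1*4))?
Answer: -660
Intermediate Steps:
q = -2 (q = 0 - 2 = -2)
(-22*G(-5*(-5), 0))*(9 - (q - 1*4)) = (-22*(2 + 0))*(9 - (-2 - 1*4)) = (-22*2)*(9 - (-2 - 4)) = -44*(9 - 1*(-6)) = -44*(9 + 6) = -44*15 = -660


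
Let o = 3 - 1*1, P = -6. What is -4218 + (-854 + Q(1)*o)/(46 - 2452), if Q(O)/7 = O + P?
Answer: -1691264/401 ≈ -4217.6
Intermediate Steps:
o = 2 (o = 3 - 1 = 2)
Q(O) = -42 + 7*O (Q(O) = 7*(O - 6) = 7*(-6 + O) = -42 + 7*O)
-4218 + (-854 + Q(1)*o)/(46 - 2452) = -4218 + (-854 + (-42 + 7*1)*2)/(46 - 2452) = -4218 + (-854 + (-42 + 7)*2)/(-2406) = -4218 + (-854 - 35*2)*(-1/2406) = -4218 + (-854 - 70)*(-1/2406) = -4218 - 924*(-1/2406) = -4218 + 154/401 = -1691264/401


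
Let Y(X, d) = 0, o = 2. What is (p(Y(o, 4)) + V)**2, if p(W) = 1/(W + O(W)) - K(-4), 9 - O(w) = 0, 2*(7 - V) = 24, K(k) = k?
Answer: 64/81 ≈ 0.79012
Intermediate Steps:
V = -5 (V = 7 - 1/2*24 = 7 - 12 = -5)
O(w) = 9 (O(w) = 9 - 1*0 = 9 + 0 = 9)
p(W) = 4 + 1/(9 + W) (p(W) = 1/(W + 9) - 1*(-4) = 1/(9 + W) + 4 = 4 + 1/(9 + W))
(p(Y(o, 4)) + V)**2 = ((37 + 4*0)/(9 + 0) - 5)**2 = ((37 + 0)/9 - 5)**2 = ((1/9)*37 - 5)**2 = (37/9 - 5)**2 = (-8/9)**2 = 64/81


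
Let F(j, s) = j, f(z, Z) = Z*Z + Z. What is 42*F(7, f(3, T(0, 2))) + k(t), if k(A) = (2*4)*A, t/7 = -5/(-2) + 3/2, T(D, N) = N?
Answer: 518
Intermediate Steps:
f(z, Z) = Z + Z**2 (f(z, Z) = Z**2 + Z = Z + Z**2)
t = 28 (t = 7*(-5/(-2) + 3/2) = 7*(-5*(-1/2) + 3*(1/2)) = 7*(5/2 + 3/2) = 7*4 = 28)
k(A) = 8*A
42*F(7, f(3, T(0, 2))) + k(t) = 42*7 + 8*28 = 294 + 224 = 518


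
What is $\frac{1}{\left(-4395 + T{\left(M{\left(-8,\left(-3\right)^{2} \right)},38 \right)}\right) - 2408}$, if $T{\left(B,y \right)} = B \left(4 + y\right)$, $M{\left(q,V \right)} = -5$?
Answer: $- \frac{1}{7013} \approx -0.00014259$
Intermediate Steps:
$\frac{1}{\left(-4395 + T{\left(M{\left(-8,\left(-3\right)^{2} \right)},38 \right)}\right) - 2408} = \frac{1}{\left(-4395 - 5 \left(4 + 38\right)\right) - 2408} = \frac{1}{\left(-4395 - 210\right) - 2408} = \frac{1}{-4605 - 2408} = \frac{1}{-7013} = - \frac{1}{7013}$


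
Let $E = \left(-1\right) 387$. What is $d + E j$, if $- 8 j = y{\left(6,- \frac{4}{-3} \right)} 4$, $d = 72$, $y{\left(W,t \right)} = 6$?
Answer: $1233$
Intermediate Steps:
$E = -387$
$j = -3$ ($j = - \frac{6 \cdot 4}{8} = \left(- \frac{1}{8}\right) 24 = -3$)
$d + E j = 72 - -1161 = 72 + 1161 = 1233$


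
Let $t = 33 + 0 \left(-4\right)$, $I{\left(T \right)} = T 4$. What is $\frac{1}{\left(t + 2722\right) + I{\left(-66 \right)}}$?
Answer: $\frac{1}{2491} \approx 0.00040145$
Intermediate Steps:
$I{\left(T \right)} = 4 T$
$t = 33$ ($t = 33 + 0 = 33$)
$\frac{1}{\left(t + 2722\right) + I{\left(-66 \right)}} = \frac{1}{\left(33 + 2722\right) + 4 \left(-66\right)} = \frac{1}{2755 - 264} = \frac{1}{2491}$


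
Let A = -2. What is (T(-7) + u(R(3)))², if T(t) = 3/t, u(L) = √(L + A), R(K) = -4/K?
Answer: (9 - 7*I*√30)²/441 ≈ -3.1497 - 1.5649*I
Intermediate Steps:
u(L) = √(-2 + L) (u(L) = √(L - 2) = √(-2 + L))
(T(-7) + u(R(3)))² = (3/(-7) + √(-2 - 4/3))² = (3*(-⅐) + √(-2 - 4*⅓))² = (-3/7 + √(-2 - 4/3))² = (-3/7 + √(-10/3))² = (-3/7 + I*√30/3)²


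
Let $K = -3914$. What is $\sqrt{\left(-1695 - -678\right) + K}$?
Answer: $i \sqrt{4931} \approx 70.221 i$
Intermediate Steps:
$\sqrt{\left(-1695 - -678\right) + K} = \sqrt{\left(-1695 - -678\right) - 3914} = \sqrt{\left(-1695 + 678\right) - 3914} = \sqrt{-1017 - 3914} = \sqrt{-4931} = i \sqrt{4931}$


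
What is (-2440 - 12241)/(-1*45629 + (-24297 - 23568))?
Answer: 14681/93494 ≈ 0.15703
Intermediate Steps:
(-2440 - 12241)/(-1*45629 + (-24297 - 23568)) = -14681/(-45629 - 47865) = -14681/(-93494) = -14681*(-1/93494) = 14681/93494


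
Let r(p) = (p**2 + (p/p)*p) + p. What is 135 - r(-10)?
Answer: 55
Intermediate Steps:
r(p) = p**2 + 2*p (r(p) = (p**2 + 1*p) + p = (p**2 + p) + p = (p + p**2) + p = p**2 + 2*p)
135 - r(-10) = 135 - (-10)*(2 - 10) = 135 - (-10)*(-8) = 135 - 1*80 = 135 - 80 = 55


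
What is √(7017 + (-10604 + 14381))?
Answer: √10794 ≈ 103.89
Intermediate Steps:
√(7017 + (-10604 + 14381)) = √(7017 + 3777) = √10794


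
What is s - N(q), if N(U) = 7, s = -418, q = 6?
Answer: -425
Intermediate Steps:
s - N(q) = -418 - 1*7 = -418 - 7 = -425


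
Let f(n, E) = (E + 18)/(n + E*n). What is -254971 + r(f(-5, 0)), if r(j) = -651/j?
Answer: -1528741/6 ≈ -2.5479e+5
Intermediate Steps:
f(n, E) = (18 + E)/(n + E*n)
-254971 + r(f(-5, 0)) = -254971 - 651*(-5*(1 + 0)/(18 + 0)) = -254971 - 651/((-⅕*18/1)) = -254971 - 651/((-⅕*1*18)) = -254971 - 651/(-18/5) = -254971 - 651*(-5/18) = -254971 + 1085/6 = -1528741/6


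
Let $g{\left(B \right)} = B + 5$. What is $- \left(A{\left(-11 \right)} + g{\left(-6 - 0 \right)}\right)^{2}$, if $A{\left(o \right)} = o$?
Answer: $-144$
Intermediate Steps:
$g{\left(B \right)} = 5 + B$
$- \left(A{\left(-11 \right)} + g{\left(-6 - 0 \right)}\right)^{2} = - \left(-11 + \left(5 - 6\right)\right)^{2} = - \left(-11 - 1\right)^{2} = - \left(-12\right)^{2} = \left(-1\right) 144 = -144$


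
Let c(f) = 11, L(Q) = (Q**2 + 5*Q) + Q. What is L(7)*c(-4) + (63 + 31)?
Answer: 1095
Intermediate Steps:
L(Q) = Q**2 + 6*Q
L(7)*c(-4) + (63 + 31) = (7*(6 + 7))*11 + (63 + 31) = (7*13)*11 + 94 = 91*11 + 94 = 1001 + 94 = 1095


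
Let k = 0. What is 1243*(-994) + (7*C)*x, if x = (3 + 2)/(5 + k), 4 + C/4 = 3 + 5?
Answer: -1235430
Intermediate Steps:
C = 16 (C = -16 + 4*(3 + 5) = -16 + 4*8 = -16 + 32 = 16)
x = 1 (x = (3 + 2)/(5 + 0) = 5/5 = 5*(1/5) = 1)
1243*(-994) + (7*C)*x = 1243*(-994) + (7*16)*1 = -1235542 + 112*1 = -1235542 + 112 = -1235430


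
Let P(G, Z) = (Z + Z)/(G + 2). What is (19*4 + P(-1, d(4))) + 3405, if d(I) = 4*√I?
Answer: 3497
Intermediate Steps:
P(G, Z) = 2*Z/(2 + G) (P(G, Z) = (2*Z)/(2 + G) = 2*Z/(2 + G))
(19*4 + P(-1, d(4))) + 3405 = (19*4 + 2*(4*√4)/(2 - 1)) + 3405 = (76 + 2*(4*2)/1) + 3405 = (76 + 2*8*1) + 3405 = (76 + 16) + 3405 = 92 + 3405 = 3497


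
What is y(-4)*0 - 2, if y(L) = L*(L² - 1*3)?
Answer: -2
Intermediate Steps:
y(L) = L*(-3 + L²) (y(L) = L*(L² - 3) = L*(-3 + L²))
y(-4)*0 - 2 = -4*(-3 + (-4)²)*0 - 2 = -4*(-3 + 16)*0 - 2 = -4*13*0 - 2 = -52*0 - 2 = 0 - 2 = -2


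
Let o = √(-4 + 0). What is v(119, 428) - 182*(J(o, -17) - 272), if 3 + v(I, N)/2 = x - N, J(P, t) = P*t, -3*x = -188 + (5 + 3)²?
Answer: 146174/3 + 6188*I ≈ 48725.0 + 6188.0*I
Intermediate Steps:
x = 124/3 (x = -(-188 + (5 + 3)²)/3 = -(-188 + 8²)/3 = -(-188 + 64)/3 = -⅓*(-124) = 124/3 ≈ 41.333)
o = 2*I (o = √(-4) = 2*I ≈ 2.0*I)
v(I, N) = 230/3 - 2*N (v(I, N) = -6 + 2*(124/3 - N) = -6 + (248/3 - 2*N) = 230/3 - 2*N)
v(119, 428) - 182*(J(o, -17) - 272) = (230/3 - 2*428) - 182*((2*I)*(-17) - 272) = (230/3 - 856) - 182*(-34*I - 272) = -2338/3 - 182*(-272 - 34*I) = -2338/3 - (-49504 - 6188*I) = -2338/3 + (49504 + 6188*I) = 146174/3 + 6188*I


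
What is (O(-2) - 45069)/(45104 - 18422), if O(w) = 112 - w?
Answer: -14985/8894 ≈ -1.6848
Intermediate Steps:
(O(-2) - 45069)/(45104 - 18422) = ((112 - 1*(-2)) - 45069)/(45104 - 18422) = ((112 + 2) - 45069)/26682 = (114 - 45069)*(1/26682) = -44955*1/26682 = -14985/8894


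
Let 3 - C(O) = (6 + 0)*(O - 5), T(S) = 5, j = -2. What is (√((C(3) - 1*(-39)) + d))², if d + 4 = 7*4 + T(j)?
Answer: 83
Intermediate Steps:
C(O) = 33 - 6*O (C(O) = 3 - (6 + 0)*(O - 5) = 3 - 6*(-5 + O) = 3 - (-30 + 6*O) = 3 + (30 - 6*O) = 33 - 6*O)
d = 29 (d = -4 + (7*4 + 5) = -4 + (28 + 5) = -4 + 33 = 29)
(√((C(3) - 1*(-39)) + d))² = (√(((33 - 6*3) - 1*(-39)) + 29))² = (√(((33 - 18) + 39) + 29))² = (√((15 + 39) + 29))² = (√(54 + 29))² = (√83)² = 83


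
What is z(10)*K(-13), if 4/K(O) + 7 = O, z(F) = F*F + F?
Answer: -22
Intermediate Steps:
z(F) = F + F**2 (z(F) = F**2 + F = F + F**2)
K(O) = 4/(-7 + O)
z(10)*K(-13) = (10*(1 + 10))*(4/(-7 - 13)) = (10*11)*(4/(-20)) = 110*(4*(-1/20)) = 110*(-1/5) = -22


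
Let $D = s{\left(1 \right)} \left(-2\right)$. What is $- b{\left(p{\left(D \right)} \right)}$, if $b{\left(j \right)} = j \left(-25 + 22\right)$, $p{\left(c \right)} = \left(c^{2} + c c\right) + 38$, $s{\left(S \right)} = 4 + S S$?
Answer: $714$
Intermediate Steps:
$s{\left(S \right)} = 4 + S^{2}$
$D = -10$ ($D = \left(4 + 1^{2}\right) \left(-2\right) = \left(4 + 1\right) \left(-2\right) = 5 \left(-2\right) = -10$)
$p{\left(c \right)} = 38 + 2 c^{2}$ ($p{\left(c \right)} = \left(c^{2} + c^{2}\right) + 38 = 2 c^{2} + 38 = 38 + 2 c^{2}$)
$b{\left(j \right)} = - 3 j$ ($b{\left(j \right)} = j \left(-3\right) = - 3 j$)
$- b{\left(p{\left(D \right)} \right)} = - \left(-3\right) \left(38 + 2 \left(-10\right)^{2}\right) = - \left(-3\right) \left(38 + 2 \cdot 100\right) = - \left(-3\right) \left(38 + 200\right) = - \left(-3\right) 238 = \left(-1\right) \left(-714\right) = 714$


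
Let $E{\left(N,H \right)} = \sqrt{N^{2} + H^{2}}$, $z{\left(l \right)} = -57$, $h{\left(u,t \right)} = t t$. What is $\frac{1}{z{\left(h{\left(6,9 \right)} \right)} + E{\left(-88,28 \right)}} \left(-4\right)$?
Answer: $- \frac{228}{5279} - \frac{16 \sqrt{533}}{5279} \approx -0.11316$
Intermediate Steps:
$h{\left(u,t \right)} = t^{2}$
$E{\left(N,H \right)} = \sqrt{H^{2} + N^{2}}$
$\frac{1}{z{\left(h{\left(6,9 \right)} \right)} + E{\left(-88,28 \right)}} \left(-4\right) = \frac{1}{-57 + \sqrt{28^{2} + \left(-88\right)^{2}}} \left(-4\right) = \frac{1}{-57 + \sqrt{784 + 7744}} \left(-4\right) = \frac{1}{-57 + \sqrt{8528}} \left(-4\right) = \frac{1}{-57 + 4 \sqrt{533}} \left(-4\right) = - \frac{4}{-57 + 4 \sqrt{533}}$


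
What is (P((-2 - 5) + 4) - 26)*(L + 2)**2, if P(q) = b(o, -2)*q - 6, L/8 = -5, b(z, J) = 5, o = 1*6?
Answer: -67868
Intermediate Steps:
o = 6
L = -40 (L = 8*(-5) = -40)
P(q) = -6 + 5*q (P(q) = 5*q - 6 = -6 + 5*q)
(P((-2 - 5) + 4) - 26)*(L + 2)**2 = ((-6 + 5*((-2 - 5) + 4)) - 26)*(-40 + 2)**2 = ((-6 + 5*(-7 + 4)) - 26)*(-38)**2 = ((-6 + 5*(-3)) - 26)*1444 = ((-6 - 15) - 26)*1444 = (-21 - 26)*1444 = -47*1444 = -67868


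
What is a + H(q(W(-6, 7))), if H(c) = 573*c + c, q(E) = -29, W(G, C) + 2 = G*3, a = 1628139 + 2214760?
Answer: 3826253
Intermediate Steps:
a = 3842899
W(G, C) = -2 + 3*G (W(G, C) = -2 + G*3 = -2 + 3*G)
H(c) = 574*c
a + H(q(W(-6, 7))) = 3842899 + 574*(-29) = 3842899 - 16646 = 3826253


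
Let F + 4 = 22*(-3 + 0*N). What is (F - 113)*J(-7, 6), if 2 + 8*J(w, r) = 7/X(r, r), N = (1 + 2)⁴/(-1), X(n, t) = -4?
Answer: 2745/32 ≈ 85.781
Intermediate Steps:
N = -81 (N = 3⁴*(-1) = 81*(-1) = -81)
J(w, r) = -15/32 (J(w, r) = -¼ + (7/(-4))/8 = -¼ + (7*(-¼))/8 = -¼ + (⅛)*(-7/4) = -¼ - 7/32 = -15/32)
F = -70 (F = -4 + 22*(-3 + 0*(-81)) = -4 + 22*(-3 + 0) = -4 + 22*(-3) = -4 - 66 = -70)
(F - 113)*J(-7, 6) = (-70 - 113)*(-15/32) = -183*(-15/32) = 2745/32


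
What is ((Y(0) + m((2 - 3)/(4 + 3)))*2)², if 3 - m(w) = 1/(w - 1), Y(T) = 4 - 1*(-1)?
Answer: 5041/16 ≈ 315.06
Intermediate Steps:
Y(T) = 5 (Y(T) = 4 + 1 = 5)
m(w) = 3 - 1/(-1 + w) (m(w) = 3 - 1/(w - 1) = 3 - 1/(-1 + w))
((Y(0) + m((2 - 3)/(4 + 3)))*2)² = ((5 + (-4 + 3*((2 - 3)/(4 + 3)))/(-1 + (2 - 3)/(4 + 3)))*2)² = ((5 + (-4 + 3*(-1/7))/(-1 - 1/7))*2)² = ((5 + (-4 + 3*(-1*⅐))/(-1 - 1*⅐))*2)² = ((5 + (-4 + 3*(-⅐))/(-1 - ⅐))*2)² = ((5 + (-4 - 3/7)/(-8/7))*2)² = ((5 - 7/8*(-31/7))*2)² = ((5 + 31/8)*2)² = ((71/8)*2)² = (71/4)² = 5041/16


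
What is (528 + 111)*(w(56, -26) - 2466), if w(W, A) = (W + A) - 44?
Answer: -1584720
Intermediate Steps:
w(W, A) = -44 + A + W (w(W, A) = (A + W) - 44 = -44 + A + W)
(528 + 111)*(w(56, -26) - 2466) = (528 + 111)*((-44 - 26 + 56) - 2466) = 639*(-14 - 2466) = 639*(-2480) = -1584720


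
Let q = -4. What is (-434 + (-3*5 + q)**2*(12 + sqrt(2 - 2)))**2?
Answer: 15194404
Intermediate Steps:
(-434 + (-3*5 + q)**2*(12 + sqrt(2 - 2)))**2 = (-434 + (-3*5 - 4)**2*(12 + sqrt(2 - 2)))**2 = (-434 + (-15 - 4)**2*(12 + sqrt(0)))**2 = (-434 + (-19)**2*(12 + 0))**2 = (-434 + 361*12)**2 = (-434 + 4332)**2 = 3898**2 = 15194404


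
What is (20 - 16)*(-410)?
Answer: -1640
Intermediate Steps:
(20 - 16)*(-410) = 4*(-410) = -1640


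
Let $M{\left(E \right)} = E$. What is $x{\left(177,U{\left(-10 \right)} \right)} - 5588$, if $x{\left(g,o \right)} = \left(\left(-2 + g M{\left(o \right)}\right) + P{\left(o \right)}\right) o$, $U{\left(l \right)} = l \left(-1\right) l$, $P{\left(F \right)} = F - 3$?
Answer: $1774912$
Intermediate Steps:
$P{\left(F \right)} = -3 + F$
$U{\left(l \right)} = - l^{2}$ ($U{\left(l \right)} = - l l = - l^{2}$)
$x{\left(g,o \right)} = o \left(-5 + o + g o\right)$ ($x{\left(g,o \right)} = \left(\left(-2 + g o\right) + \left(-3 + o\right)\right) o = \left(-5 + o + g o\right) o = o \left(-5 + o + g o\right)$)
$x{\left(177,U{\left(-10 \right)} \right)} - 5588 = - \left(-10\right)^{2} \left(-5 - \left(-10\right)^{2} + 177 \left(- \left(-10\right)^{2}\right)\right) - 5588 = \left(-1\right) 100 \left(-5 - 100 + 177 \left(\left(-1\right) 100\right)\right) - 5588 = - 100 \left(-5 - 100 + 177 \left(-100\right)\right) - 5588 = - 100 \left(-5 - 100 - 17700\right) - 5588 = \left(-100\right) \left(-17805\right) - 5588 = 1780500 - 5588 = 1774912$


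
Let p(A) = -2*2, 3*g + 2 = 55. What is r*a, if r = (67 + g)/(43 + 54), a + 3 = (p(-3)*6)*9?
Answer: -18542/97 ≈ -191.15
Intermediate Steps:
g = 53/3 (g = -⅔ + (⅓)*55 = -⅔ + 55/3 = 53/3 ≈ 17.667)
p(A) = -4
a = -219 (a = -3 - 4*6*9 = -3 - 24*9 = -3 - 216 = -219)
r = 254/291 (r = (67 + 53/3)/(43 + 54) = (254/3)/97 = (254/3)*(1/97) = 254/291 ≈ 0.87285)
r*a = (254/291)*(-219) = -18542/97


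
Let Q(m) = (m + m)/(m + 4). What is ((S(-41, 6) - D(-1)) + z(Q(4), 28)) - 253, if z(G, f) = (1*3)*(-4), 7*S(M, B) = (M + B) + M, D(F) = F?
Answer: -1924/7 ≈ -274.86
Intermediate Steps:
S(M, B) = B/7 + 2*M/7 (S(M, B) = ((M + B) + M)/7 = ((B + M) + M)/7 = (B + 2*M)/7 = B/7 + 2*M/7)
Q(m) = 2*m/(4 + m) (Q(m) = (2*m)/(4 + m) = 2*m/(4 + m))
z(G, f) = -12 (z(G, f) = 3*(-4) = -12)
((S(-41, 6) - D(-1)) + z(Q(4), 28)) - 253 = ((((⅐)*6 + (2/7)*(-41)) - 1*(-1)) - 12) - 253 = (((6/7 - 82/7) + 1) - 12) - 253 = ((-76/7 + 1) - 12) - 253 = (-69/7 - 12) - 253 = -153/7 - 253 = -1924/7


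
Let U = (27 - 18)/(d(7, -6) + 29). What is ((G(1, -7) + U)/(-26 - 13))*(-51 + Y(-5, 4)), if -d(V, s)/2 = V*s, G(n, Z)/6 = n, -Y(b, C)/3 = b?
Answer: 8244/1469 ≈ 5.6120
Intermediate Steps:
Y(b, C) = -3*b
G(n, Z) = 6*n
d(V, s) = -2*V*s
U = 9/113 (U = (27 - 18)/(-2*7*(-6) + 29) = 9/(84 + 29) = 9/113 ≈ 0.079646)
((G(1, -7) + U)/(-26 - 13))*(-51 + Y(-5, 4)) = ((6*1 + 9/113)/(-26 - 13))*(-51 - 3*(-5)) = ((6 + 9/113)/(-39))*(-51 + 15) = ((687/113)*(-1/39))*(-36) = -229/1469*(-36) = 8244/1469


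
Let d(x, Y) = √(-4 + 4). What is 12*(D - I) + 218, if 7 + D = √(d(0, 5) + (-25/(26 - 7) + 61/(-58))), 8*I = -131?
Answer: 661/2 + 6*I*√2875118/551 ≈ 330.5 + 18.464*I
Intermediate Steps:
I = -131/8 (I = (⅛)*(-131) = -131/8 ≈ -16.375)
d(x, Y) = 0 (d(x, Y) = √0 = 0)
D = -7 + I*√2875118/1102 (D = -7 + √(0 + (-25/(26 - 7) + 61/(-58))) = -7 + √(0 + (-25/19 + 61*(-1/58))) = -7 + √(0 + (-25*1/19 - 61/58)) = -7 + √(0 + (-25/19 - 61/58)) = -7 + √(0 - 2609/1102) = -7 + √(-2609/1102) = -7 + I*√2875118/1102 ≈ -7.0 + 1.5387*I)
12*(D - I) + 218 = 12*((-7 + I*√2875118/1102) - 1*(-131/8)) + 218 = 12*((-7 + I*√2875118/1102) + 131/8) + 218 = 12*(75/8 + I*√2875118/1102) + 218 = (225/2 + 6*I*√2875118/551) + 218 = 661/2 + 6*I*√2875118/551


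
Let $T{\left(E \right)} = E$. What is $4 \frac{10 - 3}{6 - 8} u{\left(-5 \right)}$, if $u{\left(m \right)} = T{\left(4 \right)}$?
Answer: $-56$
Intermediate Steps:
$u{\left(m \right)} = 4$
$4 \frac{10 - 3}{6 - 8} u{\left(-5 \right)} = 4 \frac{10 - 3}{6 - 8} \cdot 4 = 4 \frac{7}{-2} \cdot 4 = 4 \cdot 7 \left(- \frac{1}{2}\right) 4 = 4 \left(- \frac{7}{2}\right) 4 = \left(-14\right) 4 = -56$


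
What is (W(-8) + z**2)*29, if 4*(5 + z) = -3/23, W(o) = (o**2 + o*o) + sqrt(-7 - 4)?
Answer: 37635069/8464 + 29*I*sqrt(11) ≈ 4446.5 + 96.182*I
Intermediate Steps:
W(o) = 2*o**2 + I*sqrt(11) (W(o) = (o**2 + o**2) + sqrt(-11) = 2*o**2 + I*sqrt(11))
z = -463/92 (z = -5 + (-3/23)/4 = -5 + (-3*1/23)/4 = -5 + (1/4)*(-3/23) = -5 - 3/92 = -463/92 ≈ -5.0326)
(W(-8) + z**2)*29 = ((2*(-8)**2 + I*sqrt(11)) + (-463/92)**2)*29 = ((2*64 + I*sqrt(11)) + 214369/8464)*29 = ((128 + I*sqrt(11)) + 214369/8464)*29 = (1297761/8464 + I*sqrt(11))*29 = 37635069/8464 + 29*I*sqrt(11)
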